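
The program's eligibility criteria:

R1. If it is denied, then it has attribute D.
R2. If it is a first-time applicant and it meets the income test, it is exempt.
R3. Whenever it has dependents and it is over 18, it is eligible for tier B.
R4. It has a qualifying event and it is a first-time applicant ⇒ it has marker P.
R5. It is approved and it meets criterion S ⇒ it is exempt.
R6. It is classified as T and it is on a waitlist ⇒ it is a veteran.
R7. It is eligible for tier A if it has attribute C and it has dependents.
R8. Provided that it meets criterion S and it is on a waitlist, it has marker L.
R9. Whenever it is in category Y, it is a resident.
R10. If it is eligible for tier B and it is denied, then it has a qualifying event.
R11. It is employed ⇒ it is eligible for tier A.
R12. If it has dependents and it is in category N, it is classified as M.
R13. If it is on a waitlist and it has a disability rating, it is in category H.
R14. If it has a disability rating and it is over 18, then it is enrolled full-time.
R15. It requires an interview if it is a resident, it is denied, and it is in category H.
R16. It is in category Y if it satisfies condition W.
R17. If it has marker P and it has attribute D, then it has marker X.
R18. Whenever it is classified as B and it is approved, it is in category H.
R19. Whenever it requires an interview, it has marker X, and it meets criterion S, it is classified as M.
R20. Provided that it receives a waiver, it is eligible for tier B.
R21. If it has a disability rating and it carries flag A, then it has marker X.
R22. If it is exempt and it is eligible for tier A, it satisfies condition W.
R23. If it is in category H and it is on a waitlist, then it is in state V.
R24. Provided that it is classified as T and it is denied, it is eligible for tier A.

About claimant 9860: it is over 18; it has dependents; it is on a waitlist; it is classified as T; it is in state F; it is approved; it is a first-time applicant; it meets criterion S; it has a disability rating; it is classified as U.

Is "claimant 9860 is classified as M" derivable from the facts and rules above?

No

Forward chaining from the given facts derives: is eligible for tier B, is exempt, is a veteran, has marker L, is in category H, is enrolled full-time, is in state V.
Rules concluding "it is classified as M": R12 needs "it is in category N"; R19 needs "it requires an interview" — none of these are established.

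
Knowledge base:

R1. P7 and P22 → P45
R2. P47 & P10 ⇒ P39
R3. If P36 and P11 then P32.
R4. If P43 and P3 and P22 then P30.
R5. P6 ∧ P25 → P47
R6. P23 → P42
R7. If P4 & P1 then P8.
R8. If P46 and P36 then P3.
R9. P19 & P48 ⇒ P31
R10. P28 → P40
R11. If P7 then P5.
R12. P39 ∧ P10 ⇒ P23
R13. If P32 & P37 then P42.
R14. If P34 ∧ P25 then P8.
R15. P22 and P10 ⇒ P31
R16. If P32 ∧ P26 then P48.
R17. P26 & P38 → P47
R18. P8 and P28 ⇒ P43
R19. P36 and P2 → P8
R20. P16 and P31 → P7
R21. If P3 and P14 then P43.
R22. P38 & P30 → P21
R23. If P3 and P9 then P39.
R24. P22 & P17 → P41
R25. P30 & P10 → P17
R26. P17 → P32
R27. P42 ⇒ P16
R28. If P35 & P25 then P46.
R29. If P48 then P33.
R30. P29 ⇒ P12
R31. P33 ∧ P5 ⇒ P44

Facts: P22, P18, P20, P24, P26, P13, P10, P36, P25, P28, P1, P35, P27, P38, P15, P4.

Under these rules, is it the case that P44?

P8  (by R7: P4, P1)
P31  (by R15: P22, P10)
P47  (by R17: P26, P38)
P43  (by R18: P8, P28)
P46  (by R28: P35, P25)
P39  (by R2: P47, P10)
P3  (by R8: P46, P36)
P23  (by R12: P39, P10)
P30  (by R4: P43, P3, P22)
P42  (by R6: P23)
P17  (by R25: P30, P10)
P32  (by R26: P17)
P16  (by R27: P42)
P48  (by R16: P32, P26)
P7  (by R20: P16, P31)
P33  (by R29: P48)
P5  (by R11: P7)
P44  (by R31: P33, P5)

Yes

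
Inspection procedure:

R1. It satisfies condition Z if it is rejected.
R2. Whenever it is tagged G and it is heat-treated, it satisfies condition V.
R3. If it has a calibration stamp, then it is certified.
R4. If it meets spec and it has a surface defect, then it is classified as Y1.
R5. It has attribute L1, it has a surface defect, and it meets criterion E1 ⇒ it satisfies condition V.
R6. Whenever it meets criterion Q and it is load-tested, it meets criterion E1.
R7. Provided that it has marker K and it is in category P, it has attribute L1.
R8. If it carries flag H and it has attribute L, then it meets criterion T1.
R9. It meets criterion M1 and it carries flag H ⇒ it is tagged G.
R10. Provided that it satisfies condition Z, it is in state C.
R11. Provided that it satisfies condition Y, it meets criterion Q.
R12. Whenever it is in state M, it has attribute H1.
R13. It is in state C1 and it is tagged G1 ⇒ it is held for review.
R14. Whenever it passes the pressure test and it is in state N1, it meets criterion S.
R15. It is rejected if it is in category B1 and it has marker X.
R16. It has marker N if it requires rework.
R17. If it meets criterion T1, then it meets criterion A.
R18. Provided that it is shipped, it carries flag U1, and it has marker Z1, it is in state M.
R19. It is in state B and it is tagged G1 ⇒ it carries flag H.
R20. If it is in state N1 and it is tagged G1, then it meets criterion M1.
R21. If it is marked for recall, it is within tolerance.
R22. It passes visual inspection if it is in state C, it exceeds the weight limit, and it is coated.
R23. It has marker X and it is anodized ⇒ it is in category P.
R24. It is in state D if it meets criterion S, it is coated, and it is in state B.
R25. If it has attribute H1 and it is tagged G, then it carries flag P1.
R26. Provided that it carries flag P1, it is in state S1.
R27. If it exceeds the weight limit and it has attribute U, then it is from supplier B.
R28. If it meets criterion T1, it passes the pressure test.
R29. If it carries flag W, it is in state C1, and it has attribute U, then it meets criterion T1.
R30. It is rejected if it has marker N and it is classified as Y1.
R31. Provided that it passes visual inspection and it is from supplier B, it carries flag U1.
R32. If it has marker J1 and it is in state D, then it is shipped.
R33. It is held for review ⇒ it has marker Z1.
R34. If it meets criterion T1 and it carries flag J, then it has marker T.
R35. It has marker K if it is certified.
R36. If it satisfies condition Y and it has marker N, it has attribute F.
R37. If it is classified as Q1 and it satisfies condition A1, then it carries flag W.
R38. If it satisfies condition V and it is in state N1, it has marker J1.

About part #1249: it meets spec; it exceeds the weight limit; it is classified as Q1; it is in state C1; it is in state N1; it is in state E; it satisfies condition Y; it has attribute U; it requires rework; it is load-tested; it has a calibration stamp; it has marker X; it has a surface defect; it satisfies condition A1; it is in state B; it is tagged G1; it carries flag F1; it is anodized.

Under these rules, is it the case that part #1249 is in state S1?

No

Forward chaining from the given facts derives: is certified, is classified as Y1, meets criterion Q, is held for review, has marker N, carries flag H, meets criterion M1, is in category P, is from supplier B, is rejected, has marker Z1, has marker K, has attribute F, carries flag W, satisfies condition Z, meets criterion E1, has attribute L1, is tagged G, is in state C, meets criterion T1, satisfies condition V, meets criterion A, passes the pressure test, has marker J1, meets criterion S.
The only rule concluding "it is in state S1" is R26, which needs "it carries flag P1"; that is never established.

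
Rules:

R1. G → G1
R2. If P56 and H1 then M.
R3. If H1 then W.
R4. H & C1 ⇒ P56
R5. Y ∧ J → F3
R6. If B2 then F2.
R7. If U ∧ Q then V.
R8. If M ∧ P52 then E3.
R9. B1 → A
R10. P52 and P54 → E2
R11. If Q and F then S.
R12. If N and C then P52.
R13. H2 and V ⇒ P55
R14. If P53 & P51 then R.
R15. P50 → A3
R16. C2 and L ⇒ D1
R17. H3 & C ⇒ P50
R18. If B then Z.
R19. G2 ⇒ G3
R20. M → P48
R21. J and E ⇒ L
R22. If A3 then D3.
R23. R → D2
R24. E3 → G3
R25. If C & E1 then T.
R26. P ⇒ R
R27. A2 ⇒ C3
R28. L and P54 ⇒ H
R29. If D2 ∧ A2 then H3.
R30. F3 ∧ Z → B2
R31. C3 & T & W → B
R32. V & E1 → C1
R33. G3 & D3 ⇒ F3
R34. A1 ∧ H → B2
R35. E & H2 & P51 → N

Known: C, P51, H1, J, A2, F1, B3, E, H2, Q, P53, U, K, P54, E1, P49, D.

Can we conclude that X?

Forward chaining from the given facts derives: W, V, P55, R, L, D2, T, C3, H, H3, B, C1, N, P56, P52, P50, Z, M, E3, E2, A3, P48, D3, G3, F3, B2, F2.
No rule has X as its conclusion, and it is not among the given facts.

No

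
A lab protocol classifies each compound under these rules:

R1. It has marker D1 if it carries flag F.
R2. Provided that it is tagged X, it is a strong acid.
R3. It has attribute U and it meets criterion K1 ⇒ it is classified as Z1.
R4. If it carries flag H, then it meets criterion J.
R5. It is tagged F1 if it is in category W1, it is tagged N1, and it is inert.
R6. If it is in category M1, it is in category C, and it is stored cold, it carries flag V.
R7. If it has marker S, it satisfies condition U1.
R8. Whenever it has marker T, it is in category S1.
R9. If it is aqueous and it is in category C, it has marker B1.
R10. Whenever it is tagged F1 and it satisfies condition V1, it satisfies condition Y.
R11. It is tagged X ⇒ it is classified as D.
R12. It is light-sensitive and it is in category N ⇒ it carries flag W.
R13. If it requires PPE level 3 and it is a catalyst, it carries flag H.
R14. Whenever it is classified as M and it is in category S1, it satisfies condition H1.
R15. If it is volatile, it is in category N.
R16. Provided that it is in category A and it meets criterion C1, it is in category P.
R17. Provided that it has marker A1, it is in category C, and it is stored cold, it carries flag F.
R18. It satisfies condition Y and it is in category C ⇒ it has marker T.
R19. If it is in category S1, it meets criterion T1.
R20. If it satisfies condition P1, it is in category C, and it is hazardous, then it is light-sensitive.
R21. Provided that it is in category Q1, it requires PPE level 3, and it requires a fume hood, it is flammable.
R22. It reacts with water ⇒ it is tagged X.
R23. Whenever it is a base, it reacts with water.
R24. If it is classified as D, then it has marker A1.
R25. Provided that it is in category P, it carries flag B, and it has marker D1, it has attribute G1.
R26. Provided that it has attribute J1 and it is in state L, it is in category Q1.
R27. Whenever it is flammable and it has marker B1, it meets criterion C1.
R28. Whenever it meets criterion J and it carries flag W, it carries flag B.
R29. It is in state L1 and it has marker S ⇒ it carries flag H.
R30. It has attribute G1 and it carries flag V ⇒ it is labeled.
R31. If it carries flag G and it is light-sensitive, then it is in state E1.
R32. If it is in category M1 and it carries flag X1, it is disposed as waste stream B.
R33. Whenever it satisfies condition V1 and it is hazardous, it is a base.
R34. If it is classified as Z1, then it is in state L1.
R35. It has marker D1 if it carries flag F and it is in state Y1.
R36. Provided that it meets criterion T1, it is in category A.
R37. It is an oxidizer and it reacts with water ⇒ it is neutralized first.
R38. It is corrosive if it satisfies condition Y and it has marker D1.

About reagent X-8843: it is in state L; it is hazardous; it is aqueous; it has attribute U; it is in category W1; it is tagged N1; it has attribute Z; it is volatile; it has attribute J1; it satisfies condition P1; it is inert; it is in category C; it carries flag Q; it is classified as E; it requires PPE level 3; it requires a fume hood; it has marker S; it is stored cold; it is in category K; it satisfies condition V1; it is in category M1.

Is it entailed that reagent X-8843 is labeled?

No

Forward chaining from the given facts derives: is tagged F1, carries flag V, satisfies condition U1, has marker B1, satisfies condition Y, is in category N, has marker T, is light-sensitive, is in category Q1, is a base, is in category S1, carries flag W, meets criterion T1, is flammable, reacts with water, meets criterion C1, is in category A, is in category P, is tagged X, is a strong acid, is classified as D, has marker A1, carries flag F, has marker D1, is corrosive.
The only rule concluding "it is labeled" is R30, which needs "it has attribute G1"; that is never established.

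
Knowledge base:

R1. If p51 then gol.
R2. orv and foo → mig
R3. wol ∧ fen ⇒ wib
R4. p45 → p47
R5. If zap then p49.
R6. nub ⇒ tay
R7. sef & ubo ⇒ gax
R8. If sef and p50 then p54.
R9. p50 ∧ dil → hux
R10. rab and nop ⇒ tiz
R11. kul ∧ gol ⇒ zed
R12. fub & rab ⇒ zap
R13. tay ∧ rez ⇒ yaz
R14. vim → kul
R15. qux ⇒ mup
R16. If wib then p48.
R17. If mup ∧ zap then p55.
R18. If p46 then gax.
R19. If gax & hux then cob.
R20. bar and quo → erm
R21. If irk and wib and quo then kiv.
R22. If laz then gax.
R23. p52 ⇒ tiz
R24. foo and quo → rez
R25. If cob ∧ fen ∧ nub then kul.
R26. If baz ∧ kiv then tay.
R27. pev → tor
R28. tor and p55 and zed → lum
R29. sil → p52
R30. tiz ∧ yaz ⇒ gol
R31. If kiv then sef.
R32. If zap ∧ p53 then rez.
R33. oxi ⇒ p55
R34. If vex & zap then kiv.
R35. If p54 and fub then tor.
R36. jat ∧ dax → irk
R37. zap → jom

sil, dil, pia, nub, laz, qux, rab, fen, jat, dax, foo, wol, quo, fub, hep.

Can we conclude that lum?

Forward chaining from the given facts derives: wib, tay, zap, mup, p48, p55, gax, rez, p52, irk, jom, p49, yaz, kiv, tiz, gol, sef.
The only rule concluding lum is R28, which needs tor; that is never established.

No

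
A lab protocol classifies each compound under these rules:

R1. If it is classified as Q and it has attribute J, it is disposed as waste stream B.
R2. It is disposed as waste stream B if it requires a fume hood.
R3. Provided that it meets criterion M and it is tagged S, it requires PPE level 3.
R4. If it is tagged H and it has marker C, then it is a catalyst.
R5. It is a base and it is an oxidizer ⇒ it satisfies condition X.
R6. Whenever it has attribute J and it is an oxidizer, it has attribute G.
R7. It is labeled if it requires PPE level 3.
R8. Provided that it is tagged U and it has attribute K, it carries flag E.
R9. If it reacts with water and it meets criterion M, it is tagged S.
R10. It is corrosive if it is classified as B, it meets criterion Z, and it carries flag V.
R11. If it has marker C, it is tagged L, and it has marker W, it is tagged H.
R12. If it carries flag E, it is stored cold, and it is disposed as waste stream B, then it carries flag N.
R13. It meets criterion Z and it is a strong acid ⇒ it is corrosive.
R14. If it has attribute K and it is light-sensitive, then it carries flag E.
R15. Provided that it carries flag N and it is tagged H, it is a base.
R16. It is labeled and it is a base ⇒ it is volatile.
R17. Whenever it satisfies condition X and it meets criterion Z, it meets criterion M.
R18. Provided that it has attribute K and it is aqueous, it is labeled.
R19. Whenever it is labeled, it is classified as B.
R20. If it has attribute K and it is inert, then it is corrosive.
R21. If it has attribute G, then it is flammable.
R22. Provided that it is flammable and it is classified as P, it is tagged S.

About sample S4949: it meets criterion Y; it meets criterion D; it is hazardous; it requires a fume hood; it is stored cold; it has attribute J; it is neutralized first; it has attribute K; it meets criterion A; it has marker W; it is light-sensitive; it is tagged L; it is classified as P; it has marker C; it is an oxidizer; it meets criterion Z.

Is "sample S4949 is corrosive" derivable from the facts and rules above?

Forward chaining from the given facts derives: is disposed as waste stream B, has attribute G, is tagged H, carries flag E, is flammable, is tagged S, is a catalyst, carries flag N, is a base, satisfies condition X, meets criterion M, requires PPE level 3, is labeled, is volatile, is classified as B.
Rules concluding "it is corrosive": R10 needs "it carries flag V"; R13 needs "it is a strong acid"; R20 needs "it is inert" — none of these are established.

No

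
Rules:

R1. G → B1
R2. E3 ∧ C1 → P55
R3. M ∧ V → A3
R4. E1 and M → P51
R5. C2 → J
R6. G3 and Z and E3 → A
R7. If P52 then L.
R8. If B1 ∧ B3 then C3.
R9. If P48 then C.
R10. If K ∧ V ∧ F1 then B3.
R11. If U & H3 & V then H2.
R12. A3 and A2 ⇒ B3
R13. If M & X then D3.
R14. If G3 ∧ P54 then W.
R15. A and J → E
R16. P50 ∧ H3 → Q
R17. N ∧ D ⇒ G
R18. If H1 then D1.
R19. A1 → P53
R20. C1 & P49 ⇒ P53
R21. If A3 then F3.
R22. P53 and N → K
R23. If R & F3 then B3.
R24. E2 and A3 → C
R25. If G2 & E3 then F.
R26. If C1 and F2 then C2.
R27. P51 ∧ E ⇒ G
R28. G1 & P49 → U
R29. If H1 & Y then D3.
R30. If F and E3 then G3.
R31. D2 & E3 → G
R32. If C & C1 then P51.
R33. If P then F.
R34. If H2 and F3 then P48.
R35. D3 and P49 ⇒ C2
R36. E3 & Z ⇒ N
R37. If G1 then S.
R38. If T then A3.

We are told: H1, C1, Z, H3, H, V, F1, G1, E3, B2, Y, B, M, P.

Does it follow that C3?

No

Forward chaining from the given facts derives: P55, A3, D1, F3, D3, F, N, S, G3, A.
The only rule concluding C3 is R8, which needs B1; that is never established.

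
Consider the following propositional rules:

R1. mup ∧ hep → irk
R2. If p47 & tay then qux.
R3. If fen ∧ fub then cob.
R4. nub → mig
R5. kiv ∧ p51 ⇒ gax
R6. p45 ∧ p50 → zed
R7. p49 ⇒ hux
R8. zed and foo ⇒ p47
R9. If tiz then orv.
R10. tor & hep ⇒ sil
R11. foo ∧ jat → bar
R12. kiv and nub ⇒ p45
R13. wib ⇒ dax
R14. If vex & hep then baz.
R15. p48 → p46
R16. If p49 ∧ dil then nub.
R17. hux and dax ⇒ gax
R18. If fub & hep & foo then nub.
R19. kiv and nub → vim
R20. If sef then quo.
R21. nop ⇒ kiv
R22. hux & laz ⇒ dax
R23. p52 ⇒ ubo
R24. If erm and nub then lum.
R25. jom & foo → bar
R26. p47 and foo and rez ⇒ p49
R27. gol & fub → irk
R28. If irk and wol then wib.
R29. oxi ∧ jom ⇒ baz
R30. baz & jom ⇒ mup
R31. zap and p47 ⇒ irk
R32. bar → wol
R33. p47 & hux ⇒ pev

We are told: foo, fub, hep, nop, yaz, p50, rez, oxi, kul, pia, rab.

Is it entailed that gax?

Forward chaining from the given facts derives: nub, kiv, mig, p45, vim, zed, p47, p49, hux, pev.
Rules concluding gax: R5 needs p51; R17 needs dax — none of these are established.

No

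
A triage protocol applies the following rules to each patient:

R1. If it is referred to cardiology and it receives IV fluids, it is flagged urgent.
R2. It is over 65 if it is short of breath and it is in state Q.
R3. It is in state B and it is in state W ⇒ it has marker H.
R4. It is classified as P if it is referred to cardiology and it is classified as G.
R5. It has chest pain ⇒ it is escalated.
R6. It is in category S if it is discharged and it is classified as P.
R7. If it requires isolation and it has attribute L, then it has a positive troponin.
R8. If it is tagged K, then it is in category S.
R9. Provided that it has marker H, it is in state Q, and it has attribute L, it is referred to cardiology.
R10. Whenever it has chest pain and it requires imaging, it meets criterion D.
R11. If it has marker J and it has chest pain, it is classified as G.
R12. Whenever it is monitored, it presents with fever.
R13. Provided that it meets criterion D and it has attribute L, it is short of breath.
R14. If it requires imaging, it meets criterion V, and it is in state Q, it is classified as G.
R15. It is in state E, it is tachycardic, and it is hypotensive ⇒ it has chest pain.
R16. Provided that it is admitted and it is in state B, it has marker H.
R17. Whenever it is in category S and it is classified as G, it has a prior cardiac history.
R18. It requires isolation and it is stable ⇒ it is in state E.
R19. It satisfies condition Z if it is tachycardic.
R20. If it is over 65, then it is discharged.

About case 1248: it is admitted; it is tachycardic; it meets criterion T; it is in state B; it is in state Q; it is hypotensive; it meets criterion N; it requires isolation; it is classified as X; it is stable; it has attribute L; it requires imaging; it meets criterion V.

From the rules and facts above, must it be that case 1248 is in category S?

Yes

By R14 (it requires imaging, it meets criterion V, it is in state Q): it is classified as G.
By R16 (it is admitted, it is in state B): it has marker H.
By R18 (it requires isolation, it is stable): it is in state E.
By R9 (it has marker H, it is in state Q, it has attribute L): it is referred to cardiology.
By R15 (it is in state E, it is tachycardic, it is hypotensive): it has chest pain.
By R4 (it is referred to cardiology, it is classified as G): it is classified as P.
By R10 (it has chest pain, it requires imaging): it meets criterion D.
By R13 (it meets criterion D, it has attribute L): it is short of breath.
By R2 (it is short of breath, it is in state Q): it is over 65.
By R20 (it is over 65): it is discharged.
By R6 (it is discharged, it is classified as P): it is in category S.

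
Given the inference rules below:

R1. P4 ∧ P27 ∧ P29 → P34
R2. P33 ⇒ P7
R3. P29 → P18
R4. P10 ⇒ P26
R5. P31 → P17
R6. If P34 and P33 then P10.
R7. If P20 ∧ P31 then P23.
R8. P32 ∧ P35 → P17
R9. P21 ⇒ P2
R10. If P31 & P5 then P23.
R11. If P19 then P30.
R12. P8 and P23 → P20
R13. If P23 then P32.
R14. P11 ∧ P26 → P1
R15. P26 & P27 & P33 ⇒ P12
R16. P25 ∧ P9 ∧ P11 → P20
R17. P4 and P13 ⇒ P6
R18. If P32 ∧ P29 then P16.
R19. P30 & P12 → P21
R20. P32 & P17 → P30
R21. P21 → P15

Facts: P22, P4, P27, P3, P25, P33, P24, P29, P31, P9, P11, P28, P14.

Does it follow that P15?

Yes

P34  (by R1: P4, P27, P29)
P17  (by R5: P31)
P10  (by R6: P34, P33)
P20  (by R16: P25, P9, P11)
P26  (by R4: P10)
P23  (by R7: P20, P31)
P32  (by R13: P23)
P12  (by R15: P26, P27, P33)
P30  (by R20: P32, P17)
P21  (by R19: P30, P12)
P15  (by R21: P21)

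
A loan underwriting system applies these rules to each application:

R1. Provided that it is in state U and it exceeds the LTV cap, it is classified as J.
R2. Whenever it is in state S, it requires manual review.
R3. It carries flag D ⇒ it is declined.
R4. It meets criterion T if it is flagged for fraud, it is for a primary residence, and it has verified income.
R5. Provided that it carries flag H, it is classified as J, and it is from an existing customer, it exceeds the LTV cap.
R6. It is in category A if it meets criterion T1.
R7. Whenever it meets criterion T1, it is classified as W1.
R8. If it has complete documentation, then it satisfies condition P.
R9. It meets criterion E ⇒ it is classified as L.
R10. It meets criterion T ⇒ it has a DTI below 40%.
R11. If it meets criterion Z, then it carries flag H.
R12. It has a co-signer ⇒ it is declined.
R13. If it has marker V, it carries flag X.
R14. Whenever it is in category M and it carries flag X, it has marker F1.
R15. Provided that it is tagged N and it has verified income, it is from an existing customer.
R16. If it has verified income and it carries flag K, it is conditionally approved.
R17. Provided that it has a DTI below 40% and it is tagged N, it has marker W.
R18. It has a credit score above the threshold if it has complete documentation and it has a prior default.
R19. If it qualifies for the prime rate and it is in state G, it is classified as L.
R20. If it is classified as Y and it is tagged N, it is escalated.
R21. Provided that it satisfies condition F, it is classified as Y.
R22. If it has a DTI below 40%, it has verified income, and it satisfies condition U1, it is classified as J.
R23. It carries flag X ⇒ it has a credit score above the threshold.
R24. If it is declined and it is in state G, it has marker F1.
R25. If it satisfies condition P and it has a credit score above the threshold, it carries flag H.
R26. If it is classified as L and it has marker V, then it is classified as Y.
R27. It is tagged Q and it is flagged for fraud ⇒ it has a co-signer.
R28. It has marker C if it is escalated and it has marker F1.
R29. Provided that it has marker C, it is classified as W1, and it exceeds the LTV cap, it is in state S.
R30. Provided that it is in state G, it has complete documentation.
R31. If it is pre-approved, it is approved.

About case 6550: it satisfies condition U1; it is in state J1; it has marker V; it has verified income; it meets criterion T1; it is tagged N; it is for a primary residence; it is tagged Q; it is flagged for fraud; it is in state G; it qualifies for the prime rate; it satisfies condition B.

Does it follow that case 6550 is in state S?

By R4 (it is flagged for fraud, it is for a primary residence, it has verified income): it meets criterion T.
By R7 (it meets criterion T1): it is classified as W1.
By R10 (it meets criterion T): it has a DTI below 40%.
By R13 (it has marker V): it carries flag X.
By R15 (it is tagged N, it has verified income): it is from an existing customer.
By R19 (it qualifies for the prime rate, it is in state G): it is classified as L.
By R22 (it has a DTI below 40%, it has verified income, it satisfies condition U1): it is classified as J.
By R23 (it carries flag X): it has a credit score above the threshold.
By R26 (it is classified as L, it has marker V): it is classified as Y.
By R27 (it is tagged Q, it is flagged for fraud): it has a co-signer.
By R30 (it is in state G): it has complete documentation.
By R8 (it has complete documentation): it satisfies condition P.
By R12 (it has a co-signer): it is declined.
By R20 (it is classified as Y, it is tagged N): it is escalated.
By R24 (it is declined, it is in state G): it has marker F1.
By R25 (it satisfies condition P, it has a credit score above the threshold): it carries flag H.
By R28 (it is escalated, it has marker F1): it has marker C.
By R5 (it carries flag H, it is classified as J, it is from an existing customer): it exceeds the LTV cap.
By R29 (it has marker C, it is classified as W1, it exceeds the LTV cap): it is in state S.

Yes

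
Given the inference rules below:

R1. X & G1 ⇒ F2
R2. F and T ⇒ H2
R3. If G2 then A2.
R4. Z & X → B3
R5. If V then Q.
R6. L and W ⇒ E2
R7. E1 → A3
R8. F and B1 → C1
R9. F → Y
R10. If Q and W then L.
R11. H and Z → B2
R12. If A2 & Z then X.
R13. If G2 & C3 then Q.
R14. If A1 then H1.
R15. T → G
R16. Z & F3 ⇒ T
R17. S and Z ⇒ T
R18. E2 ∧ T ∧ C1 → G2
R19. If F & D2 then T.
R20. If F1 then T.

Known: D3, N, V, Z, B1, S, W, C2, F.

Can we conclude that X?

Yes

Q  (by R5: V)
C1  (by R8: F, B1)
L  (by R10: Q, W)
T  (by R17: S, Z)
E2  (by R6: L, W)
G2  (by R18: E2, T, C1)
A2  (by R3: G2)
X  (by R12: A2, Z)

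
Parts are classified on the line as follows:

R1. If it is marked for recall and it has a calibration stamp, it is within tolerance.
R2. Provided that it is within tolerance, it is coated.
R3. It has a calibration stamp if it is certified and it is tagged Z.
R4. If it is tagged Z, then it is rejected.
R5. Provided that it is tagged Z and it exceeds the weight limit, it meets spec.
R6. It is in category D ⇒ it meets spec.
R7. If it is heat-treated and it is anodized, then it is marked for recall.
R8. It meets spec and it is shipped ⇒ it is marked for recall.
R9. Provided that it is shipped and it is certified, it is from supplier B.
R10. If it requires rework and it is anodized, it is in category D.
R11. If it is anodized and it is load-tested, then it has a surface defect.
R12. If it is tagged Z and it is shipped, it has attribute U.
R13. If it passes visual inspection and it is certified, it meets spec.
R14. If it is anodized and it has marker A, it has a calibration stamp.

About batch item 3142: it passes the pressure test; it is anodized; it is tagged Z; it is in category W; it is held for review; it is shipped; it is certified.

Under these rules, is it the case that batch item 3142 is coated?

No

Forward chaining from the given facts derives: has a calibration stamp, is rejected, is from supplier B, has attribute U.
The only rule concluding "it is coated" is R2, which needs "it is within tolerance"; that is never established.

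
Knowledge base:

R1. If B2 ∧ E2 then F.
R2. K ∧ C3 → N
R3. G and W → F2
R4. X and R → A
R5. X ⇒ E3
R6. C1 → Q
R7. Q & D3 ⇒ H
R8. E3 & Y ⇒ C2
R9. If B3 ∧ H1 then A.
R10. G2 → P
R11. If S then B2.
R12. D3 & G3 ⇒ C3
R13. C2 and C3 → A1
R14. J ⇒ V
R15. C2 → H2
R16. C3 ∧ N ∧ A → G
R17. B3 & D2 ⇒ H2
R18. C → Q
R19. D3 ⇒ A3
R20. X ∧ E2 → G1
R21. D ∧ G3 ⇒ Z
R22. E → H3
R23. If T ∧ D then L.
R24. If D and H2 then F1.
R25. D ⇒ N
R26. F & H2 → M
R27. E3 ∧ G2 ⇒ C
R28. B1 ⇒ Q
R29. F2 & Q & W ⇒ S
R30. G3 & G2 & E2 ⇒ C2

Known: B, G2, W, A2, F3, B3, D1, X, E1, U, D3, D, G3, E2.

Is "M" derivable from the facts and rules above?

Forward chaining from the given facts derives: E3, P, C3, A3, G1, Z, N, C, C2, A1, H2, Q, F1, H.
The only rule concluding M is R26, which needs F; that is never established.

No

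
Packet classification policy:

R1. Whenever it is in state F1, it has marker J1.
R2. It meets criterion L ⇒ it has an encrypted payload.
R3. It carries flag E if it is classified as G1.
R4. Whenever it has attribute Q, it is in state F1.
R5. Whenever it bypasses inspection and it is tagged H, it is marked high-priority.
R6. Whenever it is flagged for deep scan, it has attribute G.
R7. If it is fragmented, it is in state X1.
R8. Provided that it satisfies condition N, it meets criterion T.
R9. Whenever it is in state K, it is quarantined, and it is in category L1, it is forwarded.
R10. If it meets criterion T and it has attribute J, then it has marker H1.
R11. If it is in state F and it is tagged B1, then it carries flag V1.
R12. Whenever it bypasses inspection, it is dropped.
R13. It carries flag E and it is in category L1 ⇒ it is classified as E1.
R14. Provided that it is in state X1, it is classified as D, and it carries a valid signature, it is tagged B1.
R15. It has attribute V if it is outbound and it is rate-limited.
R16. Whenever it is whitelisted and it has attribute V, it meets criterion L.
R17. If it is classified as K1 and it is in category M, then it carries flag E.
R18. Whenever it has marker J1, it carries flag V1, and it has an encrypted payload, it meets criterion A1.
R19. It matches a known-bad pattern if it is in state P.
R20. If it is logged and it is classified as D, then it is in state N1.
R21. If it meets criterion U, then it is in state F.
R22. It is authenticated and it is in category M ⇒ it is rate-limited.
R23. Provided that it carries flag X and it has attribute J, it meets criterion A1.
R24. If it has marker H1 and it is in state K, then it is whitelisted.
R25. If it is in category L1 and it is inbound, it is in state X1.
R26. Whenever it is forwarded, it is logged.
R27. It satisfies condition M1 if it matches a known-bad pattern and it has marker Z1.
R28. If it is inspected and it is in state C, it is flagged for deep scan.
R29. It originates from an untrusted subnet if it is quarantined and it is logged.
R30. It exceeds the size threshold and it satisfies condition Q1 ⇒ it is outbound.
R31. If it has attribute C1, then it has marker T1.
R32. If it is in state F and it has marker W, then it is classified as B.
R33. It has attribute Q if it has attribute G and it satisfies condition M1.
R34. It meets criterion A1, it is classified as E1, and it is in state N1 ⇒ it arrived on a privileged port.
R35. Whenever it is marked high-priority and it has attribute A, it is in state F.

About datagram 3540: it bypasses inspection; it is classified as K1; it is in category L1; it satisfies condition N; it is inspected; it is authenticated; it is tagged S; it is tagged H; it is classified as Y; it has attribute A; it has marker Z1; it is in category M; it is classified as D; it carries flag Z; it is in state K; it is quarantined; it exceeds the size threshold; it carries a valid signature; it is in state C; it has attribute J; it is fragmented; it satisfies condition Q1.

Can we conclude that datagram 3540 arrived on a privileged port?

No

Forward chaining from the given facts derives: is marked high-priority, is in state X1, meets criterion T, is forwarded, has marker H1, is dropped, is tagged B1, carries flag E, is rate-limited, is whitelisted, is logged, is flagged for deep scan, originates from an untrusted subnet, is outbound, is in state F, has attribute G, carries flag V1, is classified as E1, has attribute V, meets criterion L, is in state N1, has an encrypted payload.
The only rule concluding "it arrived on a privileged port" is R34, which needs "it meets criterion A1"; that is never established.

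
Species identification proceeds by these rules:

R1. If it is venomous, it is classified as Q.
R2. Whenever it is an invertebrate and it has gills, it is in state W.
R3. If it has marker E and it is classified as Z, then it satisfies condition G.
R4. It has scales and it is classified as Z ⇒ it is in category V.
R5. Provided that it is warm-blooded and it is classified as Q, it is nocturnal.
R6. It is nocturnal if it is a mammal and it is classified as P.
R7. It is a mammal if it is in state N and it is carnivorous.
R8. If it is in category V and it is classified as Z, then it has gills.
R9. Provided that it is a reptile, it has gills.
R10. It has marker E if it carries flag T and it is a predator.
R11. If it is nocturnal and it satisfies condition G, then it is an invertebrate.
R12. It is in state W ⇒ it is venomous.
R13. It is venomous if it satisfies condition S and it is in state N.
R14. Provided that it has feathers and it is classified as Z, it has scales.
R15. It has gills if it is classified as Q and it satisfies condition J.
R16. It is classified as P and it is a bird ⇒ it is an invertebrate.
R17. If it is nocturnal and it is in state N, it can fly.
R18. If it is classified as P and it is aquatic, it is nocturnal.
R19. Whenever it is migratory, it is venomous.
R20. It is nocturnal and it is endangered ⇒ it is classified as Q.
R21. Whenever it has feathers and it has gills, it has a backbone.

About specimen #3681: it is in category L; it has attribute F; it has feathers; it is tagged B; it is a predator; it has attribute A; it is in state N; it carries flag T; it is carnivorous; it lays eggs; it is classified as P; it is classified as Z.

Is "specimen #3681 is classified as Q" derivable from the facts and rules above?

Yes

By R7 (it is in state N, it is carnivorous): it is a mammal.
By R10 (it carries flag T, it is a predator): it has marker E.
By R14 (it has feathers, it is classified as Z): it has scales.
By R3 (it has marker E, it is classified as Z): it satisfies condition G.
By R4 (it has scales, it is classified as Z): it is in category V.
By R6 (it is a mammal, it is classified as P): it is nocturnal.
By R8 (it is in category V, it is classified as Z): it has gills.
By R11 (it is nocturnal, it satisfies condition G): it is an invertebrate.
By R2 (it is an invertebrate, it has gills): it is in state W.
By R12 (it is in state W): it is venomous.
By R1 (it is venomous): it is classified as Q.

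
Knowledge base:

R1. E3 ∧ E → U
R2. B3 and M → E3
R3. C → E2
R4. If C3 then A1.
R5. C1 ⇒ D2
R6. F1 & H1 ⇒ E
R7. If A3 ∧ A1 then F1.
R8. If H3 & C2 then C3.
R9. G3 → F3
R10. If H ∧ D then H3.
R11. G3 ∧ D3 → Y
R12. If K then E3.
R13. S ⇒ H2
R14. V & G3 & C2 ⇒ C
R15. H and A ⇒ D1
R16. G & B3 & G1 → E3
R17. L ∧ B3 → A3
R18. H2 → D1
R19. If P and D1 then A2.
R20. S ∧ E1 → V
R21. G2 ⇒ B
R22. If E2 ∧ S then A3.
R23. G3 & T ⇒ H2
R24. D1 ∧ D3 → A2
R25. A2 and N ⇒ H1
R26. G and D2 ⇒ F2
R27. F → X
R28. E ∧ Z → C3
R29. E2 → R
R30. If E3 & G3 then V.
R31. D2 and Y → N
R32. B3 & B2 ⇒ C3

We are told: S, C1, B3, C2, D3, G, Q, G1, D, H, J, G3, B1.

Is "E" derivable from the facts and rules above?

Yes

D2  (by R5: C1)
H3  (by R10: H, D)
Y  (by R11: G3, D3)
H2  (by R13: S)
E3  (by R16: G, B3, G1)
D1  (by R18: H2)
A2  (by R24: D1, D3)
V  (by R30: E3, G3)
N  (by R31: D2, Y)
C3  (by R8: H3, C2)
C  (by R14: V, G3, C2)
H1  (by R25: A2, N)
E2  (by R3: C)
A1  (by R4: C3)
A3  (by R22: E2, S)
F1  (by R7: A3, A1)
E  (by R6: F1, H1)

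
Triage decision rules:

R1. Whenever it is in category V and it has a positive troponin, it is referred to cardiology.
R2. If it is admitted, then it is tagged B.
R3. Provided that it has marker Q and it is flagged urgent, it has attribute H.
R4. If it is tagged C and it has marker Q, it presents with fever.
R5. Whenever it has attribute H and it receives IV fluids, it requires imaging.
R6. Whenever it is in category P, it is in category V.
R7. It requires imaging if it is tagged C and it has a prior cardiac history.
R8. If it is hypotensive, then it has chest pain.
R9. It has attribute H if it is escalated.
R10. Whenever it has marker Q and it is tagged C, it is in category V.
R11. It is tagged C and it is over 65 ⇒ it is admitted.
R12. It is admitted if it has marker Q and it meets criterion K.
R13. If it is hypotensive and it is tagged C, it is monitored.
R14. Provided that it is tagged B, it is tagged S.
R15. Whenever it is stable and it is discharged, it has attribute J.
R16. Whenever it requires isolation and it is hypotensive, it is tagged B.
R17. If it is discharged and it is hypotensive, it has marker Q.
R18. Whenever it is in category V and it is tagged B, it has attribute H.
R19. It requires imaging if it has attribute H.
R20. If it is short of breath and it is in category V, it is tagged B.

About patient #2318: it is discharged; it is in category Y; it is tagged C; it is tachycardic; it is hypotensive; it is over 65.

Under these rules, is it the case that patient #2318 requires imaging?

Yes

By R11 (it is tagged C, it is over 65): it is admitted.
By R17 (it is discharged, it is hypotensive): it has marker Q.
By R2 (it is admitted): it is tagged B.
By R10 (it has marker Q, it is tagged C): it is in category V.
By R18 (it is in category V, it is tagged B): it has attribute H.
By R19 (it has attribute H): it requires imaging.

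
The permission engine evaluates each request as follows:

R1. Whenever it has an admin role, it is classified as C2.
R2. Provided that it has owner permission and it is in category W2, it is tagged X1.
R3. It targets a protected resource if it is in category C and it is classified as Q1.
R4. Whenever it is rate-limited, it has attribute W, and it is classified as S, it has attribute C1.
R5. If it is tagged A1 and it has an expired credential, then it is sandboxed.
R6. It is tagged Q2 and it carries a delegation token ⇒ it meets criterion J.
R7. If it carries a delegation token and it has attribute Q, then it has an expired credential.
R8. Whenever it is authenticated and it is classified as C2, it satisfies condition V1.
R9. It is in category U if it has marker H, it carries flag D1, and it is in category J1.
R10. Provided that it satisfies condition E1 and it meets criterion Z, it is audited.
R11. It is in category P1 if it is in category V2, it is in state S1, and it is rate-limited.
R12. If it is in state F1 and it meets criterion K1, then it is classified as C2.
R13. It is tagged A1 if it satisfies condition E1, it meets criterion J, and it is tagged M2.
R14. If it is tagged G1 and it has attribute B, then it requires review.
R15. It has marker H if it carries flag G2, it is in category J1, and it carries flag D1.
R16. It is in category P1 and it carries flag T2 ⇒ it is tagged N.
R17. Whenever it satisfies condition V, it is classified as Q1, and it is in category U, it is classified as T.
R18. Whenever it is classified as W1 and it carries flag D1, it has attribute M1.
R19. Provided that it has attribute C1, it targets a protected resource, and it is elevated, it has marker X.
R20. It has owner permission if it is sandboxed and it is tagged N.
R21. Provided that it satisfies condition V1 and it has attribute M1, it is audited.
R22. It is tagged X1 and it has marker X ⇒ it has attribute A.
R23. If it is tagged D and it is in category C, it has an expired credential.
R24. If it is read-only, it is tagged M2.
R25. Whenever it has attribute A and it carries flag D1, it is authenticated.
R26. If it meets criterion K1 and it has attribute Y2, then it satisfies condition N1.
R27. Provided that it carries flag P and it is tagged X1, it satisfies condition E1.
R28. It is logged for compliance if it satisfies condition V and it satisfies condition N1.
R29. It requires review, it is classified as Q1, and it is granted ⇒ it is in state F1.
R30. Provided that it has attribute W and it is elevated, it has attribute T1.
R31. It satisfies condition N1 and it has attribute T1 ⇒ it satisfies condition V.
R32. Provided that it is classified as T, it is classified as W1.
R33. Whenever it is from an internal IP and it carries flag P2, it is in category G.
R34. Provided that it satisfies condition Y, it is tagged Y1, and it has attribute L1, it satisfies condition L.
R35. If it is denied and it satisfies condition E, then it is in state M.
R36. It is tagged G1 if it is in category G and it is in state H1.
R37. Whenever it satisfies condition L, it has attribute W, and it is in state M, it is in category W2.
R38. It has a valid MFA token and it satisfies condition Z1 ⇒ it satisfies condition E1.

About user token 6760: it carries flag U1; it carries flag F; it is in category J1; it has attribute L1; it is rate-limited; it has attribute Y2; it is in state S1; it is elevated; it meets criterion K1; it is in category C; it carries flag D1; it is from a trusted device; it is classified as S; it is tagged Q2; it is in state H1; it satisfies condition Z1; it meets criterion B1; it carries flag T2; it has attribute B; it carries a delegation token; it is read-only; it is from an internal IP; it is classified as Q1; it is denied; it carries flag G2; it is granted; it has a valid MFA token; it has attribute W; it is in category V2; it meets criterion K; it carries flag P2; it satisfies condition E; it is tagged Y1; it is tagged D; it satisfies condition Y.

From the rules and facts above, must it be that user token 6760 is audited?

By R3 (it is in category C, it is classified as Q1): it targets a protected resource.
By R4 (it is rate-limited, it has attribute W, it is classified as S): it has attribute C1.
By R6 (it is tagged Q2, it carries a delegation token): it meets criterion J.
By R11 (it is in category V2, it is in state S1, it is rate-limited): it is in category P1.
By R15 (it carries flag G2, it is in category J1, it carries flag D1): it has marker H.
By R16 (it is in category P1, it carries flag T2): it is tagged N.
By R19 (it has attribute C1, it targets a protected resource, it is elevated): it has marker X.
By R23 (it is tagged D, it is in category C): it has an expired credential.
By R24 (it is read-only): it is tagged M2.
By R26 (it meets criterion K1, it has attribute Y2): it satisfies condition N1.
By R30 (it has attribute W, it is elevated): it has attribute T1.
By R31 (it satisfies condition N1, it has attribute T1): it satisfies condition V.
By R33 (it is from an internal IP, it carries flag P2): it is in category G.
By R34 (it satisfies condition Y, it is tagged Y1, it has attribute L1): it satisfies condition L.
By R35 (it is denied, it satisfies condition E): it is in state M.
By R36 (it is in category G, it is in state H1): it is tagged G1.
By R37 (it satisfies condition L, it has attribute W, it is in state M): it is in category W2.
By R38 (it has a valid MFA token, it satisfies condition Z1): it satisfies condition E1.
By R9 (it has marker H, it carries flag D1, it is in category J1): it is in category U.
By R13 (it satisfies condition E1, it meets criterion J, it is tagged M2): it is tagged A1.
By R14 (it is tagged G1, it has attribute B): it requires review.
By R17 (it satisfies condition V, it is classified as Q1, it is in category U): it is classified as T.
By R29 (it requires review, it is classified as Q1, it is granted): it is in state F1.
By R32 (it is classified as T): it is classified as W1.
By R5 (it is tagged A1, it has an expired credential): it is sandboxed.
By R12 (it is in state F1, it meets criterion K1): it is classified as C2.
By R18 (it is classified as W1, it carries flag D1): it has attribute M1.
By R20 (it is sandboxed, it is tagged N): it has owner permission.
By R2 (it has owner permission, it is in category W2): it is tagged X1.
By R22 (it is tagged X1, it has marker X): it has attribute A.
By R25 (it has attribute A, it carries flag D1): it is authenticated.
By R8 (it is authenticated, it is classified as C2): it satisfies condition V1.
By R21 (it satisfies condition V1, it has attribute M1): it is audited.

Yes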